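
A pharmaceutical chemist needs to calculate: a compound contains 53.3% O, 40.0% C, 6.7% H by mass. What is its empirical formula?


Assume 100 g sample. Moles of each element:
  O: 53.3/16.0 = 3.331 mol
  C: 40.0/12.01 = 3.331 mol
  H: 6.7/1.008 = 6.647 mol
Divide by smallest (3.331):
  O: 3.331/3.331 = 1.0
  C: 3.331/3.331 = 1.0
  H: 6.647/3.331 = 2.0
Empirical formula: CH2O

CH2O


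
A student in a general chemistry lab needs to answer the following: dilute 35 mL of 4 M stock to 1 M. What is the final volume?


C1V1 = C2V2
4 × 35 = 1 × V2
V2 = 140/1 = 140.0 mL

140.0 mL


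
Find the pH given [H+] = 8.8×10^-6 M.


pH = -log10([H+]) = -log10(8.8×10^-6)
= 6 - log10(8.8)
= 6 - 0.94
= 5.06

5.06


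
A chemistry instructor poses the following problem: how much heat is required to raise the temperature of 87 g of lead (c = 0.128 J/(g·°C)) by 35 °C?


q = mcΔT = 87 × 0.128 × 35
= 389.76 J

389.76 J


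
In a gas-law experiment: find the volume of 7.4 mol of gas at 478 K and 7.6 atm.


PV = nRT  (R = 0.08206 L·atm/(mol·K))
V = nRT/P = 7.4×0.08206×478/7.6
= 38.192 L

38.192 L


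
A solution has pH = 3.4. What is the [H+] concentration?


[H+] = 10^(-pH) = 10^(-3.4)
= 3.98×10^-4 M

3.98×10^-4 M


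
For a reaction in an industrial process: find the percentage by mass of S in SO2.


M(SO2) = 1×32.07 + 2×16.0 = 64.07 g/mol
Mass of S = 1 × 32.07 = 32.07 g/mol
% S = 32.07/64.07 × 100 = 50.05%

50.05%


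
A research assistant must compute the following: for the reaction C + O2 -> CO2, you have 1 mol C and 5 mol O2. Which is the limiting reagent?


Mole ratio available / coefficient:
  C: 1/1 = 1.000
  O2: 5/1 = 5.000
Smaller ratio is limiting.

C


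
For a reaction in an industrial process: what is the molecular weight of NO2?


M(NO2) = 1×14.01 + 2×16.0
= 14.01 + 32.0
= 46.01 g/mol

46.01 g/mol


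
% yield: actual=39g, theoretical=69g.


% yield = actual/theoretical × 100
= 39/69 × 100
= 56.52%

56.52%


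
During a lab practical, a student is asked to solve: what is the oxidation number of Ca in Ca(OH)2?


Group 2 metal: +2
Oxidation number: +2

+2


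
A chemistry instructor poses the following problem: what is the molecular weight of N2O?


M(N2O) = 2×14.01 + 1×16.0
= 28.02 + 16.0
= 44.02 g/mol

44.02 g/mol


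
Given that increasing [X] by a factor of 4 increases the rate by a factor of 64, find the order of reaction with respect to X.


rate ∝ [X]^n
4^n = 64 → n = 3
Order in X: 3

3


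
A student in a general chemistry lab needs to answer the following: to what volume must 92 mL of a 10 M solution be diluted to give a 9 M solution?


C1V1 = C2V2
10 × 92 = 9 × V2
V2 = 920/9 = 102.22 mL

102.22 mL


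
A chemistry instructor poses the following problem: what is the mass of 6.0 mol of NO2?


M(NO2) = 46.01 g/mol
mass = n × M = 6.0 × 46.01 = 276.06 g

276.06 g


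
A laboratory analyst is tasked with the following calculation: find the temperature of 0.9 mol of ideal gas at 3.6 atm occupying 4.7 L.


PV = nRT  (R = 0.08206 L·atm/(mol·K))
T = PV/(nR) = 3.6×4.7/(0.9×0.08206)
= 16.92/0.073854
= 229.10 K

229.10 K


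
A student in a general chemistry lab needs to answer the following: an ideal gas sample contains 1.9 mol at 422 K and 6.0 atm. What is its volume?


PV = nRT  (R = 0.08206 L·atm/(mol·K))
V = nRT/P = 1.9×0.08206×422/6.0
= 10.966 L

10.966 L


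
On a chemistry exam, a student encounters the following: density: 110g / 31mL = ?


ρ = mass/volume
= 110/31
= 3.548 g/mL

3.548 g/mL


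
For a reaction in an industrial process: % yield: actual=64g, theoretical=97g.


% yield = actual/theoretical × 100
= 64/97 × 100
= 65.98%

65.98%


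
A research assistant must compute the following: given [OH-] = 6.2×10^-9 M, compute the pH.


pOH = -log10([OH-]) = -log10(6.2×10^-9)
= 9 - log10(6.2) = 8.21
pH = 14 - pOH = 14 - 8.21 = 5.79

5.79


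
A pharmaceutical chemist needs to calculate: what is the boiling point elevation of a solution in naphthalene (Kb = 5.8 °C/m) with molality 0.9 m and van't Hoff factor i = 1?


ΔTb = Kb × m × i
= 5.8 × 0.9 × 1
= 5.22 °C

5.22 °C


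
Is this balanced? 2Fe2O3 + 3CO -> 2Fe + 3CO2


Equation: 2Fe2O3 + 3CO -> 2Fe + 3CO2
Check atoms: C: 3=3, Fe: 4≠2, O: 9≠6
Not balanced

No, not balanced


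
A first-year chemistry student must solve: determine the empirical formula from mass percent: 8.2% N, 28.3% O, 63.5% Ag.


Assume 100 g sample. Moles of each element:
  N: 8.2/14.01 = 0.585 mol
  O: 28.3/16.0 = 1.769 mol
  Ag: 63.5/107.87 = 0.589 mol
Divide by smallest (0.585):
  N: 0.585/0.585 = 1.0
  O: 1.769/0.585 = 3.02
  Ag: 0.589/0.585 = 1.01
Empirical formula: AgNO3

AgNO3


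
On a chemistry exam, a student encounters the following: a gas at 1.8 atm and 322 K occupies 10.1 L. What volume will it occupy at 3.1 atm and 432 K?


P1V1/T1 = P2V2/T2
V2 = P1V1T2/(T1P2)
= 1.8×10.1×432/(322×3.1)
= 7.868 L

7.868 L


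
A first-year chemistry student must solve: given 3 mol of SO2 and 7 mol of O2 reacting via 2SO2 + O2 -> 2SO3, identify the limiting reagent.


Mole ratio available / coefficient:
  SO2: 3/2 = 1.500
  O2: 7/1 = 7.000
Smaller ratio is limiting.

SO2


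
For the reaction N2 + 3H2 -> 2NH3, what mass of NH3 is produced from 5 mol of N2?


Mole ratio NH3:N2 = 2:1
n(NH3) = 5 × 2/1 = 10.000 mol
mass = 10.000 × 17.03 = 170.3 g

170.3 g


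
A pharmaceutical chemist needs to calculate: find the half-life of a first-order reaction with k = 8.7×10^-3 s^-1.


t½ = ln2/k = 0.693147/(8.7×10^-3 s^-1)
= 79.67 s

79.67 s


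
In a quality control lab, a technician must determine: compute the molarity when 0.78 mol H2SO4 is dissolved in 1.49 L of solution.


M = n/V = 0.78/1.49 = 0.523 mol/L

0.523 M


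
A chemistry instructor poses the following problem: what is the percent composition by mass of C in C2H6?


M(C2H6) = 2×12.01 + 6×1.008 = 30.068 g/mol
Mass of C = 2 × 12.01 = 24.02 g/mol
% C = 24.02/30.068 × 100 = 79.89%

79.89%


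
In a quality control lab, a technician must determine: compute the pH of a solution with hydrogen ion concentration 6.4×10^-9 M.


pH = -log10([H+]) = -log10(6.4×10^-9)
= 9 - log10(6.4)
= 9 - 0.81
= 8.19

8.19


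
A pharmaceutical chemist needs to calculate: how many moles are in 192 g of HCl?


M(HCl) = 36.46 g/mol
n = mass/M = 192/36.46 = 5.266 mol

5.266 mol


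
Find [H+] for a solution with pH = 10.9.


[H+] = 10^(-pH) = 10^(-10.9)
= 1.26×10^-11 M

1.26×10^-11 M


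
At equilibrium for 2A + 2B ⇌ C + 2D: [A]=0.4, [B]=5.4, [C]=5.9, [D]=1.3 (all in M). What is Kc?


Kc = [C][D]^2/([A]^2[B]^2)
= (5.9^1 × 1.3^2)/(0.4^2 × 5.4^2)
= 9.971/4.6656
= 2.137

2.137


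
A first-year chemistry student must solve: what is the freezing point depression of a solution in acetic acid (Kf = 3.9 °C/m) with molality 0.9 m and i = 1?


ΔTf = Kf × m × i
= 3.9 × 0.9 × 1
= 3.51 °C

3.51 °C


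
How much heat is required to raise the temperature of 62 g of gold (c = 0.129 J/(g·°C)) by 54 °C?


q = mcΔT = 62 × 0.129 × 54
= 431.89 J

431.89 J


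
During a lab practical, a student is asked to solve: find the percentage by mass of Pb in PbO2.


M(PbO2) = 1×207.2 + 2×16.0 = 239.20 g/mol
Mass of Pb = 1 × 207.2 = 207.20 g/mol
% Pb = 207.20/239.20 × 100 = 86.62%

86.62%


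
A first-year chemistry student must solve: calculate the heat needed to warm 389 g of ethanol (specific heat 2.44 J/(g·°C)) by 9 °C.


q = mcΔT = 389 × 2.44 × 9
= 8542.44 J

8542.44 J


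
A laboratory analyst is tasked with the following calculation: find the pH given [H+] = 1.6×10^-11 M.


pH = -log10([H+]) = -log10(1.6×10^-11)
= 11 - log10(1.6)
= 11 - 0.2
= 10.8

10.8


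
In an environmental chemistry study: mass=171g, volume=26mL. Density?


ρ = mass/volume
= 171/26
= 6.577 g/mL

6.577 g/mL


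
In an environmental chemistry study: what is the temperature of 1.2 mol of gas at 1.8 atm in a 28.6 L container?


PV = nRT  (R = 0.08206 L·atm/(mol·K))
T = PV/(nR) = 1.8×28.6/(1.2×0.08206)
= 51.48/0.098472
= 522.79 K

522.79 K


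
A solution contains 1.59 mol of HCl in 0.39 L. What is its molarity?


M = n/V = 1.59/0.39 = 4.077 mol/L

4.077 M


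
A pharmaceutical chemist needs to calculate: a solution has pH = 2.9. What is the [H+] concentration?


[H+] = 10^(-pH) = 10^(-2.9)
= 1.26×10^-3 M

1.26×10^-3 M


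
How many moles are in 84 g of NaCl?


M(NaCl) = 58.44 g/mol
n = mass/M = 84/58.44 = 1.4374 mol

1.4374 mol


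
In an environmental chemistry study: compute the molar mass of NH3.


M(NH3) = 1×14.01 + 3×1.008
= 14.01 + 3.02
= 17.03 g/mol

17.03 g/mol


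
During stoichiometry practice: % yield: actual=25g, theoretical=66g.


% yield = actual/theoretical × 100
= 25/66 × 100
= 37.88%

37.88%


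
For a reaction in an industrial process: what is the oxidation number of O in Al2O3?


O is usually -2
Oxidation number: -2

-2


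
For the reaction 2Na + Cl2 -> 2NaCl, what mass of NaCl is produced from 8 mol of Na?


Mole ratio NaCl:Na = 2:2
n(NaCl) = 8 × 2/2 = 8.000 mol
mass = 8.000 × 58.44 = 467.52 g

467.52 g


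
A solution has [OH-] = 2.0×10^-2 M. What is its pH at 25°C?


pOH = -log10([OH-]) = -log10(2.0×10^-2)
= 2 - log10(2.0) = 1.7
pH = 14 - pOH = 14 - 1.7 = 12.3

12.3


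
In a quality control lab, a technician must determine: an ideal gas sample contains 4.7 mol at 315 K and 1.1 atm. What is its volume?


PV = nRT  (R = 0.08206 L·atm/(mol·K))
V = nRT/P = 4.7×0.08206×315/1.1
= 110.445 L

110.445 L


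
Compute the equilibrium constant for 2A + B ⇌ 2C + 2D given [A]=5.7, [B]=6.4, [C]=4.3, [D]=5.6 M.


Kc = [C]^2[D]^2/([A]^2[B])
= (4.3^2 × 5.6^2)/(5.7^2 × 6.4^1)
= 579.8464/207.936
= 2.789

2.789


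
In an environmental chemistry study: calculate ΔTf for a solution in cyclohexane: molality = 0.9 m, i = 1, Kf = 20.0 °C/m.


ΔTf = Kf × m × i
= 20.0 × 0.9 × 1
= 18.0 °C

18.0 °C


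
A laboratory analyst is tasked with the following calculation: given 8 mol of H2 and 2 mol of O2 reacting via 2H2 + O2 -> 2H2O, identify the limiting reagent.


Mole ratio available / coefficient:
  H2: 8/2 = 4.000
  O2: 2/1 = 2.000
Smaller ratio is limiting.

O2


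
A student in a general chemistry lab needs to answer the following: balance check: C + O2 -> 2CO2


Equation: C + O2 -> 2CO2
Check atoms: C: 1≠2, O: 2≠4
Not balanced

No, not balanced


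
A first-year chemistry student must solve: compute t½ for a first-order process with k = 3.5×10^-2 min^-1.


t½ = ln2/k = 0.693147/(3.5×10^-2 min^-1)
= 19.80 min

19.80 min


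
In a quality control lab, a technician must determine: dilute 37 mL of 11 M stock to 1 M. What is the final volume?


C1V1 = C2V2
11 × 37 = 1 × V2
V2 = 407/1 = 407.0 mL

407.0 mL


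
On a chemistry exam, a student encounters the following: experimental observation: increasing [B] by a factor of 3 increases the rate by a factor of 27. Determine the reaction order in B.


rate ∝ [B]^n
3^n = 27 → n = 3
Order in B: 3

3


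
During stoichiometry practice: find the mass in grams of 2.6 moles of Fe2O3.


M(Fe2O3) = 159.7 g/mol
mass = n × M = 2.6 × 159.7 = 415.22 g

415.22 g


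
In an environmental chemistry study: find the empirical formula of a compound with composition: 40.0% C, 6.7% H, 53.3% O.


Assume 100 g sample. Moles of each element:
  C: 40.0/12.01 = 3.331 mol
  H: 6.7/1.008 = 6.647 mol
  O: 53.3/16.0 = 3.331 mol
Divide by smallest (3.331):
  C: 3.331/3.331 = 1.0
  H: 6.647/3.331 = 2.0
  O: 3.331/3.331 = 1.0
Empirical formula: CH2O

CH2O


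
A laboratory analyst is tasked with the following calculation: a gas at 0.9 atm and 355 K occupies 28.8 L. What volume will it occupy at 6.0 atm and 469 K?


P1V1/T1 = P2V2/T2
V2 = P1V1T2/(T1P2)
= 0.9×28.8×469/(355×6.0)
= 5.707 L

5.707 L


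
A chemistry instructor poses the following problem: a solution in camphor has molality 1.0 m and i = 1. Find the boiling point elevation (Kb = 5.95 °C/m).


ΔTb = Kb × m × i
= 5.95 × 1.0 × 1
= 5.95 °C

5.95 °C


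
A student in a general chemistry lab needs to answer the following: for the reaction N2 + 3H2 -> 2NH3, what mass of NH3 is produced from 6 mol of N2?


Mole ratio NH3:N2 = 2:1
n(NH3) = 6 × 2/1 = 12.000 mol
mass = 12.000 × 17.03 = 204.36 g

204.36 g


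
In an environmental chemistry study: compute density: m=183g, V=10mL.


ρ = mass/volume
= 183/10
= 18.3 g/mL

18.3 g/mL


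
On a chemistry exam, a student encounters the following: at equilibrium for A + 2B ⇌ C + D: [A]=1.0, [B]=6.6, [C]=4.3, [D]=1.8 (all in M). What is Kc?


Kc = [C][D]/([A][B]^2)
= (4.3^1 × 1.8^1)/(1.0^1 × 6.6^2)
= 7.74/43.56
= 0.1777

0.1777


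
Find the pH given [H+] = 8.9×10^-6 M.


pH = -log10([H+]) = -log10(8.9×10^-6)
= 6 - log10(8.9)
= 6 - 0.95
= 5.05

5.05


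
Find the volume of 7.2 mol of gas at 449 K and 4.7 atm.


PV = nRT  (R = 0.08206 L·atm/(mol·K))
V = nRT/P = 7.2×0.08206×449/4.7
= 56.443 L

56.443 L


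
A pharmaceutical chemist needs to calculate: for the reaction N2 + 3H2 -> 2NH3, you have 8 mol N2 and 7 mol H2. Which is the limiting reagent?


Mole ratio available / coefficient:
  N2: 8/1 = 8.000
  H2: 7/3 = 2.333
Smaller ratio is limiting.

H2


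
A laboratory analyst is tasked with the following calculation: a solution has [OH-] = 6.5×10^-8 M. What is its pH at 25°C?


pOH = -log10([OH-]) = -log10(6.5×10^-8)
= 8 - log10(6.5) = 7.19
pH = 14 - pOH = 14 - 7.19 = 6.81

6.81


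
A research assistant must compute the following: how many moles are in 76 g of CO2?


M(CO2) = 44.01 g/mol
n = mass/M = 76/44.01 = 1.7269 mol

1.7269 mol


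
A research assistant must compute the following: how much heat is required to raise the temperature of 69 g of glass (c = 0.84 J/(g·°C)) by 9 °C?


q = mcΔT = 69 × 0.84 × 9
= 521.64 J

521.64 J


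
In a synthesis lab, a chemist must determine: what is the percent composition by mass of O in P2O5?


M(P2O5) = 2×30.97 + 5×16.0 = 141.94 g/mol
Mass of O = 5 × 16.0 = 80.00 g/mol
% O = 80.00/141.94 × 100 = 56.36%

56.36%


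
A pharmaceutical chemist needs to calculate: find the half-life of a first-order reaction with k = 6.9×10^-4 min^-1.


t½ = ln2/k = 0.693147/(6.9×10^-4 min^-1)
= 1005 min

1005 min


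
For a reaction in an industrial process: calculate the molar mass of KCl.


M(KCl) = 1×39.1 + 1×35.45
= 39.1 + 35.45
= 74.55 g/mol

74.55 g/mol


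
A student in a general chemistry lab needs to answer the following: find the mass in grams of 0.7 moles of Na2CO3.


M(Na2CO3) = 105.99 g/mol
mass = n × M = 0.7 × 105.99 = 74.19 g

74.19 g


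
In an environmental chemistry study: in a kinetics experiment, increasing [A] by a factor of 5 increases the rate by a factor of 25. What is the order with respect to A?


rate ∝ [A]^n
5^n = 25 → n = 2
Order in A: 2

2


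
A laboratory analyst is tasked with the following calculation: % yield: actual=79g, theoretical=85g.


% yield = actual/theoretical × 100
= 79/85 × 100
= 92.94%

92.94%


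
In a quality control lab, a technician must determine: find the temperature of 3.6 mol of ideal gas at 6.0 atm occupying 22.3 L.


PV = nRT  (R = 0.08206 L·atm/(mol·K))
T = PV/(nR) = 6.0×22.3/(3.6×0.08206)
= 133.80/0.295416
= 452.92 K

452.92 K


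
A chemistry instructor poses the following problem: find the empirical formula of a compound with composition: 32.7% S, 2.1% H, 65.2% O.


Assume 100 g sample. Moles of each element:
  S: 32.7/32.07 = 1.02 mol
  H: 2.1/1.008 = 2.083 mol
  O: 65.2/16.0 = 4.075 mol
Divide by smallest (1.02):
  S: 1.02/1.02 = 1.0
  H: 2.083/1.02 = 2.04
  O: 4.075/1.02 = 4.0
Empirical formula: H2SO4

H2SO4


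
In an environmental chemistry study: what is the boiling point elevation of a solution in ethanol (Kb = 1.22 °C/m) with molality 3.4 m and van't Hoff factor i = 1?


ΔTb = Kb × m × i
= 1.22 × 3.4 × 1
= 4.148 °C

4.148 °C


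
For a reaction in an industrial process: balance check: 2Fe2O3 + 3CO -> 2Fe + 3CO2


Equation: 2Fe2O3 + 3CO -> 2Fe + 3CO2
Check atoms: C: 3=3, Fe: 4≠2, O: 9≠6
Not balanced

No, not balanced


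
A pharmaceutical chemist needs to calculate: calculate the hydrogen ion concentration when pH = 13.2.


[H+] = 10^(-pH) = 10^(-13.2)
= 6.31×10^-14 M

6.31×10^-14 M


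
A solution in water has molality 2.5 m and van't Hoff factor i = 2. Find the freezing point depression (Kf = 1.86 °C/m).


ΔTf = Kf × m × i
= 1.86 × 2.5 × 2
= 9.3 °C

9.3 °C


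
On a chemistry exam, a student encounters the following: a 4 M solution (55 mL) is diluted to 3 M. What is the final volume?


C1V1 = C2V2
4 × 55 = 3 × V2
V2 = 220/3 = 73.33 mL

73.33 mL


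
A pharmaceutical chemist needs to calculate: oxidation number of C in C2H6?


2x + 6(+1) = 0, so x = -3
Oxidation number: -3

-3


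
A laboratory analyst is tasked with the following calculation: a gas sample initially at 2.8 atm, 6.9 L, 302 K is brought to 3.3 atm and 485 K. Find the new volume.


P1V1/T1 = P2V2/T2
V2 = P1V1T2/(T1P2)
= 2.8×6.9×485/(302×3.3)
= 9.402 L

9.402 L


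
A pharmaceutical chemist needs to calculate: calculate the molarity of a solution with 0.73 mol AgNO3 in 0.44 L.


M = n/V = 0.73/0.44 = 1.659 mol/L

1.659 M


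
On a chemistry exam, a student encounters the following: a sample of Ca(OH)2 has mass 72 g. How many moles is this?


M(Ca(OH)2) = 74.1 g/mol
n = mass/M = 72/74.1 = 0.9717 mol

0.9717 mol


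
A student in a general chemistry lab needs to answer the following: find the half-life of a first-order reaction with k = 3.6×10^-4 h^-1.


t½ = ln2/k = 0.693147/(3.6×10^-4 h^-1)
= 1925 h

1925 h


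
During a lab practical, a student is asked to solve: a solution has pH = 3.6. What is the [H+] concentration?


[H+] = 10^(-pH) = 10^(-3.6)
= 2.51×10^-4 M

2.51×10^-4 M


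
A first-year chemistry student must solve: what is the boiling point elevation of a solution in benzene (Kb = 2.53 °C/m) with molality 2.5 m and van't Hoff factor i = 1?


ΔTb = Kb × m × i
= 2.53 × 2.5 × 1
= 6.325 °C

6.325 °C


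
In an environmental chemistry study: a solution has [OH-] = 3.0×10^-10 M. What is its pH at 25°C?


pOH = -log10([OH-]) = -log10(3.0×10^-10)
= 10 - log10(3.0) = 9.52
pH = 14 - pOH = 14 - 9.52 = 4.48

4.48


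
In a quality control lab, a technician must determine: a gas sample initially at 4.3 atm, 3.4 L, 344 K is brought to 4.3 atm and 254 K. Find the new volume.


P1V1/T1 = P2V2/T2
V2 = P1V1T2/(T1P2)
= 4.3×3.4×254/(344×4.3)
= 2.51 L

2.51 L


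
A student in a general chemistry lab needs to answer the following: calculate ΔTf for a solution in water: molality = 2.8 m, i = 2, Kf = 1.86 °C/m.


ΔTf = Kf × m × i
= 1.86 × 2.8 × 2
= 10.416 °C

10.416 °C


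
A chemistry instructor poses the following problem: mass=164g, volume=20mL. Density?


ρ = mass/volume
= 164/20
= 8.2 g/mL

8.2 g/mL


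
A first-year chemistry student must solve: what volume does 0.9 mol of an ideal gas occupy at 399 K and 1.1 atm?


PV = nRT  (R = 0.08206 L·atm/(mol·K))
V = nRT/P = 0.9×0.08206×399/1.1
= 26.789 L

26.789 L


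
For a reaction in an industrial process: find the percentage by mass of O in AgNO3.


M(AgNO3) = 1×107.87 + 1×14.01 + 3×16.0 = 169.88 g/mol
Mass of O = 3 × 16.0 = 48.00 g/mol
% O = 48.00/169.88 × 100 = 28.26%

28.26%


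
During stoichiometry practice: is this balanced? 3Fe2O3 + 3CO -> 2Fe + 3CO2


Equation: 3Fe2O3 + 3CO -> 2Fe + 3CO2
Check atoms: C: 3=3, Fe: 6≠2, O: 12≠6
Not balanced

No, not balanced


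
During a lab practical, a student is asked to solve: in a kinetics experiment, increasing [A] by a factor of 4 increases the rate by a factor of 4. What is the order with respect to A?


rate ∝ [A]^n
4^n = 4 → n = 1
Order in A: 1

1


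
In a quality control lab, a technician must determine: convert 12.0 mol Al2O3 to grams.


M(Al2O3) = 101.96 g/mol
mass = n × M = 12.0 × 101.96 = 1223.52 g

1223.52 g


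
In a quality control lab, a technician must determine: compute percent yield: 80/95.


% yield = actual/theoretical × 100
= 80/95 × 100
= 84.21%

84.21%


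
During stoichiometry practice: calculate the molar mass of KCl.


M(KCl) = 1×39.1 + 1×35.45
= 39.1 + 35.45
= 74.55 g/mol

74.55 g/mol


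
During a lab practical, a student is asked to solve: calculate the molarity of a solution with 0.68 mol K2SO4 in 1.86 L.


M = n/V = 0.68/1.86 = 0.366 mol/L

0.366 M


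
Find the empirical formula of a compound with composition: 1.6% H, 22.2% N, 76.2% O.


Assume 100 g sample. Moles of each element:
  H: 1.6/1.008 = 1.587 mol
  N: 22.2/14.01 = 1.585 mol
  O: 76.2/16.0 = 4.763 mol
Divide by smallest (1.585):
  H: 1.587/1.585 = 1.0
  N: 1.585/1.585 = 1.0
  O: 4.763/1.585 = 3.01
Empirical formula: HNO3

HNO3


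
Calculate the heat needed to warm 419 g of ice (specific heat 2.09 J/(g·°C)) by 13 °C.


q = mcΔT = 419 × 2.09 × 13
= 11384.23 J

11384.23 J


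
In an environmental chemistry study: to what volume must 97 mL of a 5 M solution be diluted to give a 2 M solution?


C1V1 = C2V2
5 × 97 = 2 × V2
V2 = 485/2 = 242.5 mL

242.5 mL


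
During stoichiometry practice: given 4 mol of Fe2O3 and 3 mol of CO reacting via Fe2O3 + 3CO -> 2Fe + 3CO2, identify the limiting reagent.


Mole ratio available / coefficient:
  Fe2O3: 4/1 = 4.000
  CO: 3/3 = 1.000
Smaller ratio is limiting.

CO


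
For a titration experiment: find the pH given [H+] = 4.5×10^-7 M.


pH = -log10([H+]) = -log10(4.5×10^-7)
= 7 - log10(4.5)
= 7 - 0.65
= 6.35

6.35


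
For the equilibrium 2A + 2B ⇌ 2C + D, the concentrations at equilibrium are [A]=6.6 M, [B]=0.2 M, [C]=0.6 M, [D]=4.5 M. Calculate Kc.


Kc = [C]^2[D]/([A]^2[B]^2)
= (0.6^2 × 4.5^1)/(6.6^2 × 0.2^2)
= 1.62/1.7424
= 0.9298

0.9298


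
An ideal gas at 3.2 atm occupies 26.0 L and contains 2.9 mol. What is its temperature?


PV = nRT  (R = 0.08206 L·atm/(mol·K))
T = PV/(nR) = 3.2×26.0/(2.9×0.08206)
= 83.20/0.237974
= 349.62 K

349.62 K


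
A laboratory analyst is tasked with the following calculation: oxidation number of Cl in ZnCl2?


halide: -1
Oxidation number: -1

-1


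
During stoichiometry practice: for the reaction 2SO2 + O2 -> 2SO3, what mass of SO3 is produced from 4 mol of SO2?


Mole ratio SO3:SO2 = 2:2
n(SO3) = 4 × 2/2 = 4.000 mol
mass = 4.000 × 80.07 = 320.28 g

320.28 g


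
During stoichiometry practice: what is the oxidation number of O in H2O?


O is usually -2
Oxidation number: -2

-2


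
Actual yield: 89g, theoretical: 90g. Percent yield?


% yield = actual/theoretical × 100
= 89/90 × 100
= 98.89%

98.89%


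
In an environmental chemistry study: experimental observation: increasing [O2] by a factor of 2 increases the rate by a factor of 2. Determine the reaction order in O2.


rate ∝ [O2]^n
2^n = 2 → n = 1
Order in O2: 1

1


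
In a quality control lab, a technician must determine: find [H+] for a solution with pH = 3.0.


[H+] = 10^(-pH) = 10^(-3.0)
= 1.0×10^-3 M

1.0×10^-3 M


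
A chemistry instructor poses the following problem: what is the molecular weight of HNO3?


M(HNO3) = 1×1.008 + 1×14.01 + 3×16.0
= 1.01 + 14.01 + 48.0
= 63.02 g/mol

63.02 g/mol


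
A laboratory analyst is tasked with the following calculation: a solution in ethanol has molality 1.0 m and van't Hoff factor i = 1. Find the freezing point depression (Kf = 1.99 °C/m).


ΔTf = Kf × m × i
= 1.99 × 1.0 × 1
= 1.99 °C

1.99 °C


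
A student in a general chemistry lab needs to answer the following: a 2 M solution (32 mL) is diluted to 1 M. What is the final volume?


C1V1 = C2V2
2 × 32 = 1 × V2
V2 = 64/1 = 64.0 mL

64.0 mL


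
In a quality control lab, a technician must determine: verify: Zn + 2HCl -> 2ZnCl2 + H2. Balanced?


Equation: Zn + 2HCl -> 2ZnCl2 + H2
Check atoms: Cl: 2≠4, H: 2=2, Zn: 1≠2
Not balanced

No, not balanced


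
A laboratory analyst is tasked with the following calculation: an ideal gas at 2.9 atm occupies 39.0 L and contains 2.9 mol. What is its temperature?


PV = nRT  (R = 0.08206 L·atm/(mol·K))
T = PV/(nR) = 2.9×39.0/(2.9×0.08206)
= 113.10/0.237974
= 475.26 K

475.26 K


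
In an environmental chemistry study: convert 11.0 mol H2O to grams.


M(H2O) = 18.02 g/mol
mass = n × M = 11.0 × 18.02 = 198.22 g

198.22 g


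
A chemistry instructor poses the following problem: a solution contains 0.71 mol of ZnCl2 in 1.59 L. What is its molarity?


M = n/V = 0.71/1.59 = 0.447 mol/L

0.447 M


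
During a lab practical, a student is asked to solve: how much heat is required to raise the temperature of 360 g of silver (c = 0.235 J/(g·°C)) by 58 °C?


q = mcΔT = 360 × 0.235 × 58
= 4906.80 J

4906.80 J


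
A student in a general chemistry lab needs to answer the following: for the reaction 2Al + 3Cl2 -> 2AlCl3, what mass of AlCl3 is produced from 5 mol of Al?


Mole ratio AlCl3:Al = 2:2
n(AlCl3) = 5 × 2/2 = 5.000 mol
mass = 5.000 × 133.33 = 666.65 g

666.65 g


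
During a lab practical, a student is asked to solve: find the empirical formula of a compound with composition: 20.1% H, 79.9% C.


Assume 100 g sample. Moles of each element:
  H: 20.1/1.008 = 19.94 mol
  C: 79.9/12.01 = 6.653 mol
Divide by smallest (6.653):
  H: 19.94/6.653 = 3.0
  C: 6.653/6.653 = 1.0
Empirical formula: CH3

CH3


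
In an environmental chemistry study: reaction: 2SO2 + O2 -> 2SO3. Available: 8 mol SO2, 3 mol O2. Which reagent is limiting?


Mole ratio available / coefficient:
  SO2: 8/2 = 4.000
  O2: 3/1 = 3.000
Smaller ratio is limiting.

O2


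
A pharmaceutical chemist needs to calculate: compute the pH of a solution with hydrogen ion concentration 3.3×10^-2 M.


pH = -log10([H+]) = -log10(3.3×10^-2)
= 2 - log10(3.3)
= 2 - 0.52
= 1.48

1.48


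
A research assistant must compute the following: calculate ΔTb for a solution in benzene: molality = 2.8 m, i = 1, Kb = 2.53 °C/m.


ΔTb = Kb × m × i
= 2.53 × 2.8 × 1
= 7.084 °C

7.084 °C


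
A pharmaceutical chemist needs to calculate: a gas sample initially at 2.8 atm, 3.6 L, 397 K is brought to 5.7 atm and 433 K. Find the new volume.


P1V1/T1 = P2V2/T2
V2 = P1V1T2/(T1P2)
= 2.8×3.6×433/(397×5.7)
= 1.929 L

1.929 L


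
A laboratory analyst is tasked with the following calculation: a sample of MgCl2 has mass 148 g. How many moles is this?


M(MgCl2) = 95.21 g/mol
n = mass/M = 148/95.21 = 1.5545 mol

1.5545 mol


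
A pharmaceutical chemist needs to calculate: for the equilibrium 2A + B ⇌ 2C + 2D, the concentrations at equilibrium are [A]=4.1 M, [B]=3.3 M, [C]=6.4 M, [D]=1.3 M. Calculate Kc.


Kc = [C]^2[D]^2/([A]^2[B])
= (6.4^2 × 1.3^2)/(4.1^2 × 3.3^1)
= 69.2224/55.473
= 1.248

1.248


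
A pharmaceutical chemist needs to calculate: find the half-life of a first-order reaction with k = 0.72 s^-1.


t½ = ln2/k = 0.693147/(0.72 s^-1)
= 0.9627 s

0.9627 s


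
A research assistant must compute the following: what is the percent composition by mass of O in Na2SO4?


M(Na2SO4) = 2×22.99 + 1×32.07 + 4×16.0 = 142.05 g/mol
Mass of O = 4 × 16.0 = 64.00 g/mol
% O = 64.00/142.05 × 100 = 45.05%

45.05%


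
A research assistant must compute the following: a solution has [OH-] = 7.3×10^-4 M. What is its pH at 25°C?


pOH = -log10([OH-]) = -log10(7.3×10^-4)
= 4 - log10(7.3) = 3.14
pH = 14 - pOH = 14 - 3.14 = 10.86

10.86


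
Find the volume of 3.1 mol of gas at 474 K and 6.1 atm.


PV = nRT  (R = 0.08206 L·atm/(mol·K))
V = nRT/P = 3.1×0.08206×474/6.1
= 19.767 L

19.767 L


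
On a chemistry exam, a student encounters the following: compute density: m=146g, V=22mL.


ρ = mass/volume
= 146/22
= 6.636 g/mL

6.636 g/mL


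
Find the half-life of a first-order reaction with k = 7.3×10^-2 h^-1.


t½ = ln2/k = 0.693147/(7.3×10^-2 h^-1)
= 9.495 h

9.495 h


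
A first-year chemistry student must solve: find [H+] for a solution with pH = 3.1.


[H+] = 10^(-pH) = 10^(-3.1)
= 7.94×10^-4 M

7.94×10^-4 M


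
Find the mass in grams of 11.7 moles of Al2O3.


M(Al2O3) = 101.96 g/mol
mass = n × M = 11.7 × 101.96 = 1192.93 g

1192.93 g


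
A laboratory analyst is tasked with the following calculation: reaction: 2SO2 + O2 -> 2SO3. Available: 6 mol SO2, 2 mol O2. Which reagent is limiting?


Mole ratio available / coefficient:
  SO2: 6/2 = 3.000
  O2: 2/1 = 2.000
Smaller ratio is limiting.

O2


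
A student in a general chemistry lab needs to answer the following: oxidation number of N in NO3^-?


x + 3(-2) = -1, so x = +5
Oxidation number: +5

+5


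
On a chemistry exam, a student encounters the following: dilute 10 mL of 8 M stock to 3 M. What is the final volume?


C1V1 = C2V2
8 × 10 = 3 × V2
V2 = 80/3 = 26.67 mL

26.67 mL


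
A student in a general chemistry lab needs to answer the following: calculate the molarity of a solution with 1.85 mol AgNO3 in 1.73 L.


M = n/V = 1.85/1.73 = 1.069 mol/L

1.069 M


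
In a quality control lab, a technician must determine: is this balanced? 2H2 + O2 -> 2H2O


Equation: 2H2 + O2 -> 2H2O
Check atoms: H: 4=4, O: 2=2
Balanced

Yes, balanced


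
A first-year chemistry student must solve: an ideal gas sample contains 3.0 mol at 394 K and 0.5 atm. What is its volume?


PV = nRT  (R = 0.08206 L·atm/(mol·K))
V = nRT/P = 3.0×0.08206×394/0.5
= 193.99 L

193.99 L


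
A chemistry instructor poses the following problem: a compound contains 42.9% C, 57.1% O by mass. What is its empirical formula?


Assume 100 g sample. Moles of each element:
  C: 42.9/12.01 = 3.572 mol
  O: 57.1/16.0 = 3.569 mol
Divide by smallest (3.569):
  C: 3.572/3.569 = 1.0
  O: 3.569/3.569 = 1.0
Empirical formula: CO

CO


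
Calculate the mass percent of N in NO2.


M(NO2) = 1×14.01 + 2×16.0 = 46.01 g/mol
Mass of N = 1 × 14.01 = 14.01 g/mol
% N = 14.01/46.01 × 100 = 30.45%

30.45%


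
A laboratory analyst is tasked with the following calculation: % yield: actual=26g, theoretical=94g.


% yield = actual/theoretical × 100
= 26/94 × 100
= 27.66%

27.66%


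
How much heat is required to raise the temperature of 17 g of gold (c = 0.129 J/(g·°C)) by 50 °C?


q = mcΔT = 17 × 0.129 × 50
= 109.65 J

109.65 J


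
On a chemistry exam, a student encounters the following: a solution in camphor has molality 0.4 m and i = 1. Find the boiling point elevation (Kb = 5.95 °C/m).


ΔTb = Kb × m × i
= 5.95 × 0.4 × 1
= 2.38 °C

2.38 °C


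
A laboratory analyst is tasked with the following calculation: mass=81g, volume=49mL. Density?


ρ = mass/volume
= 81/49
= 1.653 g/mL

1.653 g/mL


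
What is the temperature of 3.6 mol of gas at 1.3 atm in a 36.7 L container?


PV = nRT  (R = 0.08206 L·atm/(mol·K))
T = PV/(nR) = 1.3×36.7/(3.6×0.08206)
= 47.71/0.295416
= 161.50 K

161.50 K


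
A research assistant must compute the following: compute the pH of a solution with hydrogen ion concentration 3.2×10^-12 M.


pH = -log10([H+]) = -log10(3.2×10^-12)
= 12 - log10(3.2)
= 12 - 0.51
= 11.49

11.49


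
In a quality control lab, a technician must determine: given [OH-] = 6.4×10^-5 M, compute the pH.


pOH = -log10([OH-]) = -log10(6.4×10^-5)
= 5 - log10(6.4) = 4.19
pH = 14 - pOH = 14 - 4.19 = 9.81

9.81


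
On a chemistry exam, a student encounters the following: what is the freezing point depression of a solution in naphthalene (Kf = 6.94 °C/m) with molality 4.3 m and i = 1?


ΔTf = Kf × m × i
= 6.94 × 4.3 × 1
= 29.842 °C

29.842 °C


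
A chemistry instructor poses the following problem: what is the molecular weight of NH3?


M(NH3) = 1×14.01 + 3×1.008
= 14.01 + 3.02
= 17.03 g/mol

17.03 g/mol


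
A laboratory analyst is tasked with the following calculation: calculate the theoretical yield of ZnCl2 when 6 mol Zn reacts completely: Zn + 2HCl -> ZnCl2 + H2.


Mole ratio ZnCl2:Zn = 1:1
n(ZnCl2) = 6 × 1/1 = 6.000 mol
mass = 6.000 × 136.28 = 817.68 g

817.68 g


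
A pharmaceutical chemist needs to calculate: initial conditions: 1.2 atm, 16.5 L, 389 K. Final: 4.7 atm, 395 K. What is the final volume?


P1V1/T1 = P2V2/T2
V2 = P1V1T2/(T1P2)
= 1.2×16.5×395/(389×4.7)
= 4.278 L

4.278 L


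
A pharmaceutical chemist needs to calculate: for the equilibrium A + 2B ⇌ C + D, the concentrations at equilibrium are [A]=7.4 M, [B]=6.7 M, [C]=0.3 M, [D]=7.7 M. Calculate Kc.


Kc = [C][D]/([A][B]^2)
= (0.3^1 × 7.7^1)/(7.4^1 × 6.7^2)
= 2.31/332.186
= 0.006954

0.006954


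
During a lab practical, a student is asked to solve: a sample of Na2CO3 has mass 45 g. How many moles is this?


M(Na2CO3) = 105.99 g/mol
n = mass/M = 45/105.99 = 0.4246 mol

0.4246 mol


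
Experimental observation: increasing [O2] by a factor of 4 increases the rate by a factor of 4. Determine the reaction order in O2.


rate ∝ [O2]^n
4^n = 4 → n = 1
Order in O2: 1

1


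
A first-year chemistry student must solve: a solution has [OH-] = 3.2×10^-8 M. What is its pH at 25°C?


pOH = -log10([OH-]) = -log10(3.2×10^-8)
= 8 - log10(3.2) = 7.49
pH = 14 - pOH = 14 - 7.49 = 6.51

6.51


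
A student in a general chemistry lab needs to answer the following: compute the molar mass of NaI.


M(NaI) = 1×22.99 + 1×126.9
= 22.99 + 126.9
= 149.89 g/mol

149.89 g/mol


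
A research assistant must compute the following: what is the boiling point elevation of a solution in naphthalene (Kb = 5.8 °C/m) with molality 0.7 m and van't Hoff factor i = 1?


ΔTb = Kb × m × i
= 5.8 × 0.7 × 1
= 4.06 °C

4.06 °C


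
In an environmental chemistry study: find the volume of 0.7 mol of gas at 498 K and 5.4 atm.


PV = nRT  (R = 0.08206 L·atm/(mol·K))
V = nRT/P = 0.7×0.08206×498/5.4
= 5.297 L

5.297 L


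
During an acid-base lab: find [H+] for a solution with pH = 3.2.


[H+] = 10^(-pH) = 10^(-3.2)
= 6.31×10^-4 M

6.31×10^-4 M


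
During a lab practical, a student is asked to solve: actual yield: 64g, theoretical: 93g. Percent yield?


% yield = actual/theoretical × 100
= 64/93 × 100
= 68.82%

68.82%


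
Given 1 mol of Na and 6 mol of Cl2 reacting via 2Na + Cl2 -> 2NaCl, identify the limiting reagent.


Mole ratio available / coefficient:
  Na: 1/2 = 0.500
  Cl2: 6/1 = 6.000
Smaller ratio is limiting.

Na


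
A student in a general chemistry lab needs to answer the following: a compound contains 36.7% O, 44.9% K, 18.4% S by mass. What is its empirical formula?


Assume 100 g sample. Moles of each element:
  O: 36.7/16.0 = 2.294 mol
  K: 44.9/39.1 = 1.148 mol
  S: 18.4/32.07 = 0.574 mol
Divide by smallest (0.574):
  O: 2.294/0.574 = 4.0
  K: 1.148/0.574 = 2.0
  S: 0.574/0.574 = 1.0
Empirical formula: K2SO4

K2SO4


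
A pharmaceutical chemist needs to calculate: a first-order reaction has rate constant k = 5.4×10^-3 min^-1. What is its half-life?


t½ = ln2/k = 0.693147/(5.4×10^-3 min^-1)
= 128.4 min

128.4 min


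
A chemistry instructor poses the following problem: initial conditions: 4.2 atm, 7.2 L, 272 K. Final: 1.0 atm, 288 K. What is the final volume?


P1V1/T1 = P2V2/T2
V2 = P1V1T2/(T1P2)
= 4.2×7.2×288/(272×1.0)
= 32.019 L

32.019 L


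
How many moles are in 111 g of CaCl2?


M(CaCl2) = 110.98 g/mol
n = mass/M = 111/110.98 = 1.0002 mol

1.0002 mol


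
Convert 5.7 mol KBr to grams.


M(KBr) = 119.0 g/mol
mass = n × M = 5.7 × 119.0 = 678.30 g

678.30 g


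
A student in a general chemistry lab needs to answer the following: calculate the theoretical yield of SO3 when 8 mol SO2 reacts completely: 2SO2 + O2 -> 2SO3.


Mole ratio SO3:SO2 = 2:2
n(SO3) = 8 × 2/2 = 8.000 mol
mass = 8.000 × 80.07 = 640.56 g

640.56 g


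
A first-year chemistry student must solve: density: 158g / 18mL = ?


ρ = mass/volume
= 158/18
= 8.778 g/mL

8.778 g/mL


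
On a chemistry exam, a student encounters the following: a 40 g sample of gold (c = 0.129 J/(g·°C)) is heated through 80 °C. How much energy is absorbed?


q = mcΔT = 40 × 0.129 × 80
= 412.80 J

412.80 J


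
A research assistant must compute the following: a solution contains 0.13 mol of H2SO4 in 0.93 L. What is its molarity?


M = n/V = 0.13/0.93 = 0.140 mol/L

0.140 M


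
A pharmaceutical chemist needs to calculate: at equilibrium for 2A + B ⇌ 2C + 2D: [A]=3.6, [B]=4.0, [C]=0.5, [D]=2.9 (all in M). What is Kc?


Kc = [C]^2[D]^2/([A]^2[B])
= (0.5^2 × 2.9^2)/(3.6^2 × 4.0^1)
= 2.1025/51.84
= 0.04056

0.04056


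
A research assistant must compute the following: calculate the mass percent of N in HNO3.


M(HNO3) = 1×1.008 + 1×14.01 + 3×16.0 = 63.018 g/mol
Mass of N = 1 × 14.01 = 14.01 g/mol
% N = 14.01/63.018 × 100 = 22.23%

22.23%


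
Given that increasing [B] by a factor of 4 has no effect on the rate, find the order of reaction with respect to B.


rate ∝ [B]^n
rate ∝ [B]^0
Order in B: 0

0


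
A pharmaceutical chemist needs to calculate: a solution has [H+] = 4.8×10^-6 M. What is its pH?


pH = -log10([H+]) = -log10(4.8×10^-6)
= 6 - log10(4.8)
= 6 - 0.68
= 5.32

5.32


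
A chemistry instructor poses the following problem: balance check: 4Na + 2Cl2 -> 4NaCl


Equation: 4Na + 2Cl2 -> 4NaCl
Check atoms: Cl: 4=4, Na: 4=4
Balanced

Yes, balanced


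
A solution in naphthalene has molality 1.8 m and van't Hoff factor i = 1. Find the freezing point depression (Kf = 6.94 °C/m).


ΔTf = Kf × m × i
= 6.94 × 1.8 × 1
= 12.492 °C

12.492 °C


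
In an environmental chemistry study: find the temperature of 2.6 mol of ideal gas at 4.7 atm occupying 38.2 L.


PV = nRT  (R = 0.08206 L·atm/(mol·K))
T = PV/(nR) = 4.7×38.2/(2.6×0.08206)
= 179.54/0.213356
= 841.50 K

841.50 K


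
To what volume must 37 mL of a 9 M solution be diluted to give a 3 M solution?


C1V1 = C2V2
9 × 37 = 3 × V2
V2 = 333/3 = 111.0 mL

111.0 mL


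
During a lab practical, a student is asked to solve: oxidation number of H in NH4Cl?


H is +1 with nonmetals
Oxidation number: +1

+1


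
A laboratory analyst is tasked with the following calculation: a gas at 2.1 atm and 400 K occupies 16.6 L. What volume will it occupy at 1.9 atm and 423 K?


P1V1/T1 = P2V2/T2
V2 = P1V1T2/(T1P2)
= 2.1×16.6×423/(400×1.9)
= 19.402 L

19.402 L


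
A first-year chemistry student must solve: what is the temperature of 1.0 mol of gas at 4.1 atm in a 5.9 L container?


PV = nRT  (R = 0.08206 L·atm/(mol·K))
T = PV/(nR) = 4.1×5.9/(1.0×0.08206)
= 24.19/0.082060
= 294.78 K

294.78 K


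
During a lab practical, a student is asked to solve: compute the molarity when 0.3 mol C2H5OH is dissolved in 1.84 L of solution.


M = n/V = 0.3/1.84 = 0.163 mol/L

0.163 M


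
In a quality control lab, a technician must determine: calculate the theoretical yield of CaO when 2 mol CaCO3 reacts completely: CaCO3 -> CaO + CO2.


Mole ratio CaO:CaCO3 = 1:1
n(CaO) = 2 × 1/1 = 2.000 mol
mass = 2.000 × 56.08 = 112.16 g

112.16 g


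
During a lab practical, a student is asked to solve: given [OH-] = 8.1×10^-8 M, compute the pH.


pOH = -log10([OH-]) = -log10(8.1×10^-8)
= 8 - log10(8.1) = 7.09
pH = 14 - pOH = 14 - 7.09 = 6.91

6.91


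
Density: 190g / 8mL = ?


ρ = mass/volume
= 190/8
= 23.75 g/mL

23.75 g/mL


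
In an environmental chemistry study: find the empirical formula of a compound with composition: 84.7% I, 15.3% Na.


Assume 100 g sample. Moles of each element:
  I: 84.7/126.9 = 0.667 mol
  Na: 15.3/22.99 = 0.666 mol
Divide by smallest (0.666):
  I: 0.667/0.666 = 1.0
  Na: 0.666/0.666 = 1.0
Empirical formula: NaI

NaI
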